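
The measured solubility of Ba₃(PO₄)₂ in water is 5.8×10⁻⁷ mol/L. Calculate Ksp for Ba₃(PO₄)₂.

Ba₃(PO₄)₂(s) ⇌ 3 Ba²⁺(aq) + 2 PO₄³⁻(aq)
With molar solubility s: [Ba²⁺] = 3s, [PO₄³⁻] = 2s.
Ksp = [Ba²⁺]^3[PO₄³⁻]^2 = (3s)^3 · (2s)^2 = 108s^5
Ksp = 108 × (5.8×10⁻⁷)^5 = 7.1×10⁻³⁰

Ksp = 7.1×10⁻³⁰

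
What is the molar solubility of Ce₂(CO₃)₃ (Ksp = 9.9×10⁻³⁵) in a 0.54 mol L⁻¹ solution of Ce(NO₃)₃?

2.3×10⁻¹² M

Ce₂(CO₃)₃(s) ⇌ 2 Ce³⁺(aq) + 3 CO₃²⁻(aq)
The solution already contains Ce³⁺ at 0.54 mol L⁻¹. Let s be the molar solubility of Ce₂(CO₃)₃.
[Ce³⁺] ≈ 0.54 mol L⁻¹ (common ion dominates); [CO₃²⁻] = 3s.
Ksp = [Ce³⁺]^2[CO₃²⁻]^3 = (0.54)^2(3s)^3
(3s)^3 = 9.9×10⁻³⁵ / (0.54)^2 = 3.4×10⁻³⁴
s = 2.3×10⁻¹² mol L⁻¹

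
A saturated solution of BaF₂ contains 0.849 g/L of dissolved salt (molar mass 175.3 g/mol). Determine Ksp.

Molar solubility s = (0.849 g/L) / (175.3 g/mol) = 4.8431×10⁻³ mol/L
BaF₂(s) ⇌ Ba²⁺(aq) + 2 F⁻(aq)
For each mole of BaF₂ that dissolves per liter, [Ba²⁺] = s and [F⁻] = 2s; let s denote this solubility.
Ksp = [Ba²⁺][F⁻]^2 = s · (2s)^2 = 4s^3
Ksp = 4 × (4.8431×10⁻³)^3 = 4.54×10⁻⁷

Ksp = 4.54×10⁻⁷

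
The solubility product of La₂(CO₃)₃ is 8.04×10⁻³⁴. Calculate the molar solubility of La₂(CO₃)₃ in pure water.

La₂(CO₃)₃(s) ⇌ 2 La³⁺(aq) + 3 CO₃²⁻(aq)
If s mol/L of La₂(CO₃)₃ dissolves, [La³⁺] = 2s and [CO₃²⁻] = 3s.
Ksp = [La³⁺]^2[CO₃²⁻]^3 = (2s)^2 · (3s)^3 = 108s^5
108s^5 = 8.04×10⁻³⁴  ⇒  s^5 = 7.44×10⁻³⁶
s = (7.44×10⁻³⁶)^(1/5) = 9.43×10⁻⁸ mol L⁻¹

9.43×10⁻⁸ M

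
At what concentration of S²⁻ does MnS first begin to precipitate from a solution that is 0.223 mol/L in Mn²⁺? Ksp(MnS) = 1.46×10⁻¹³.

6.55×10⁻¹³ M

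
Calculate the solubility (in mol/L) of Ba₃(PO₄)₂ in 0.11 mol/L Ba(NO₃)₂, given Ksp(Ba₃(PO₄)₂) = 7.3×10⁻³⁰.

Ba₃(PO₄)₂(s) ⇌ 3 Ba²⁺(aq) + 2 PO₄³⁻(aq)
The solution already contains Ba²⁺ at 0.11 mol/L. Let s be the molar solubility of Ba₃(PO₄)₂.
[Ba²⁺] ≈ 0.11 mol/L (common ion dominates); [PO₄³⁻] = 2s.
Ksp = [Ba²⁺]^3[PO₄³⁻]^2 = (0.11)^3(2s)^2
(2s)^2 = 7.3×10⁻³⁰ / (0.11)^3 = 5.5×10⁻²⁷
s = 3.7×10⁻¹⁴ mol/L

3.7×10⁻¹⁴ M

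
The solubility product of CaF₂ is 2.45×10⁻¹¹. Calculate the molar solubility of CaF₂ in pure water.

1.83×10⁻⁴ M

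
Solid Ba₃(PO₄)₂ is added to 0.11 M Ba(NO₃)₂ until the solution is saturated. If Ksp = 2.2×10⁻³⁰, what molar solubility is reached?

2.0×10⁻¹⁴ M

Ba₃(PO₄)₂(s) ⇌ 3 Ba²⁺(aq) + 2 PO₄³⁻(aq)
The solution already contains Ba²⁺ at 0.11 M. Let s be the molar solubility of Ba₃(PO₄)₂.
[Ba²⁺] ≈ 0.11 M (common ion dominates); [PO₄³⁻] = 2s.
Ksp = [Ba²⁺]^3[PO₄³⁻]^2 = (0.11)^3(2s)^2
(2s)^2 = 2.2×10⁻³⁰ / (0.11)^3 = 1.7×10⁻²⁷
s = 2.0×10⁻¹⁴ M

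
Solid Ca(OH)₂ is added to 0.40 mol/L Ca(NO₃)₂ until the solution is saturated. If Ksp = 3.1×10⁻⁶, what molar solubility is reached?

1.4×10⁻³ M

Ca(OH)₂(s) ⇌ Ca²⁺(aq) + 2 OH⁻(aq)
The solution already contains Ca²⁺ at 0.40 mol/L. Let s be the molar solubility of Ca(OH)₂.
[Ca²⁺] ≈ 0.40 mol/L (common ion dominates); [OH⁻] = 2s.
Ksp = [Ca²⁺][OH⁻]^2 = (0.40)(2s)^2
(2s)^2 = 3.1×10⁻⁶ / (0.40) = 7.8×10⁻⁶
s = 1.4×10⁻³ mol/L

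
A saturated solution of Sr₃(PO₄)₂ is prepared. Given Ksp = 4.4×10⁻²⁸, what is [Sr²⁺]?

Sr₃(PO₄)₂(s) ⇌ 3 Sr²⁺(aq) + 2 PO₄³⁻(aq)
With molar solubility s: [Sr²⁺] = 3s, [PO₄³⁻] = 2s.
Ksp = [Sr²⁺]^3[PO₄³⁻]^2 = (3s)^3 · (2s)^2 = 108s^5 = 4.4×10⁻²⁸
s = 1.3×10⁻⁶ M
[Sr²⁺] = 3s = 4.0×10⁻⁶ M

4.0×10⁻⁶ M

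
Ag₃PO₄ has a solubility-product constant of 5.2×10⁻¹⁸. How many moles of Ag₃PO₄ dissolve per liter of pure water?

Ag₃PO₄(s) ⇌ 3 Ag⁺(aq) + PO₄³⁻(aq)
Call the molar solubility s, so that [Ag⁺] = 3s and [PO₄³⁻] = s.
Ksp = [Ag⁺]^3[PO₄³⁻] = (3s)^3 · s = 27s^4
27s^4 = 5.2×10⁻¹⁸  ⇒  s^4 = 1.9×10⁻¹⁹
Taking the 4th root, s = 2.1×10⁻⁵ mol L⁻¹.

2.1×10⁻⁵ M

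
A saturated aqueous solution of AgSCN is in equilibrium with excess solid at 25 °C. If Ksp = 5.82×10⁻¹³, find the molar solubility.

AgSCN(s) ⇌ Ag⁺(aq) + SCN⁻(aq)
Let s be the molar solubility. Then [Ag⁺] = s and [SCN⁻] = s.
Ksp = [Ag⁺][SCN⁻] = s · s = s^2
s^2 = 5.82×10⁻¹³
Taking the 2nd root, s = 7.63×10⁻⁷ M.

7.63×10⁻⁷ M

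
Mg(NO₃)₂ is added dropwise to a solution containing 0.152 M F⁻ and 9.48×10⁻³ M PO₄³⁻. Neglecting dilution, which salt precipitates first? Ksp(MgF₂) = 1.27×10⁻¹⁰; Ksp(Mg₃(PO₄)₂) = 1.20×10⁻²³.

Precipitation of each salt begins when its ion product equals Ksp.
For MgF₂: [Mg²⁺] = (Ksp/[F⁻]^2) = 5.50×10⁻⁹ M
For Mg₃(PO₄)₂: [Mg²⁺] = (Ksp/[PO₄³⁻]^2)^(1/3) = 5.11×10⁻⁷ M
Since MgF₂ needs less Mg²⁺ to reach saturation, it precipitates first.

MgF₂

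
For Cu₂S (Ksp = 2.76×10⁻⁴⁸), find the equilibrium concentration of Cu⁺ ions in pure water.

1.77×10⁻¹⁶ M

Cu₂S(s) ⇌ 2 Cu⁺(aq) + S²⁻(aq)
If s mol/L of Cu₂S dissolves, [Cu⁺] = 2s and [S²⁻] = s.
Ksp = [Cu⁺]^2[S²⁻] = (2s)^2 · s = 4s^3 = 2.76×10⁻⁴⁸
s = 8.84×10⁻¹⁷ M
[Cu⁺] = 2s = 1.77×10⁻¹⁶ M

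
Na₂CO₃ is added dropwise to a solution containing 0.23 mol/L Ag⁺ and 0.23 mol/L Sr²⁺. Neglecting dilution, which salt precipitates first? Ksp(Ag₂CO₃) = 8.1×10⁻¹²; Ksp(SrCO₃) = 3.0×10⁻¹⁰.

Ag₂CO₃

Precipitation of each salt begins when its ion product equals Ksp.
For Ag₂CO₃: [CO₃²⁻] = (Ksp/[Ag⁺]^2) = 1.5×10⁻¹⁰ mol/L
For SrCO₃: [CO₃²⁻] = (Ksp/[Sr²⁺]) = 1.3×10⁻⁹ mol/L
Ag₂CO₃ requires the lower [CO₃²⁻], so it precipitates first.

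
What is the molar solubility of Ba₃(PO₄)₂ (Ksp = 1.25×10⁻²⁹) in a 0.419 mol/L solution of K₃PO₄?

1.38×10⁻¹⁰ M

Ba₃(PO₄)₂(s) ⇌ 3 Ba²⁺(aq) + 2 PO₄³⁻(aq)
PO₄³⁻ is already present at 0.419 mol/L. If s mol/L of Ba₃(PO₄)₂ dissolves, [Ba²⁺] = 3s while [PO₄³⁻] ≈ 0.419 mol/L.
Ksp = [Ba²⁺]^3[PO₄³⁻]^2 = (3s)^3(0.419)^2
(3s)^3 = 1.25×10⁻²⁹ / (0.419)^2 = 7.12×10⁻²⁹
s = 1.38×10⁻¹⁰ mol/L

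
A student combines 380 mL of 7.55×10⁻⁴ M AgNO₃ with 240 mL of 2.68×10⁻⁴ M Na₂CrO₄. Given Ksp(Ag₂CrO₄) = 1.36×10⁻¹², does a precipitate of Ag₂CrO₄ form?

Yes

After mixing, V = 380 mL + 240 mL = 620 mL.
[Ag⁺] = (7.55×10⁻⁴)(380)/620 = 4.63×10⁻⁴ M
[CrO₄²⁻] = (2.68×10⁻⁴)(240)/620 = 1.04×10⁻⁴ M
Q = [Ag⁺]^2[CrO₄²⁻] = 2.22×10⁻¹¹
Q = 2.22×10⁻¹¹ > Ksp = 1.36×10⁻¹², so the solution is supersaturated and Ag₂CrO₄ precipitates.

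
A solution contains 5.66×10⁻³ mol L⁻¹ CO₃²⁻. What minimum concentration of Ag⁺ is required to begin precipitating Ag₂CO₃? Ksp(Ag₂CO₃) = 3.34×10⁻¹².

A salt starts to precipitate once the ion product Q reaches its Ksp.
Ag₂CO₃(s) ⇌ 2 Ag⁺(aq) + CO₃²⁻(aq)
Ksp = [Ag⁺]^2[CO₃²⁻] = [Ag⁺]^2(5.66×10⁻³)
[Ag⁺]^2 = 3.34×10⁻¹² / (5.66×10⁻³) = 5.90×10⁻¹⁰
[Ag⁺] = 2.43×10⁻⁵ mol L⁻¹

2.43×10⁻⁵ M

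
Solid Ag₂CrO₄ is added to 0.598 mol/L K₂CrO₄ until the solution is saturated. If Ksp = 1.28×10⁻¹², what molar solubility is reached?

Ag₂CrO₄(s) ⇌ 2 Ag⁺(aq) + CrO₄²⁻(aq)
Let s be the solubility of Ag₂CrO₄ here. The common ion gives [CrO₄²⁻] ≈ 0.598 mol/L, and [Ag⁺] = 2s.
Ksp = [Ag⁺]^2[CrO₄²⁻] = (2s)^2(0.598)
(2s)^2 = 1.28×10⁻¹² / (0.598) = 2.14×10⁻¹²
s = 7.32×10⁻⁷ mol/L

7.32×10⁻⁷ M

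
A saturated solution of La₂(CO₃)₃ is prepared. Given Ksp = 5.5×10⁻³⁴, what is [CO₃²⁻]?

2.6×10⁻⁷ M

La₂(CO₃)₃(s) ⇌ 2 La³⁺(aq) + 3 CO₃²⁻(aq)
If s mol/L of La₂(CO₃)₃ dissolves, [La³⁺] = 2s and [CO₃²⁻] = 3s.
Ksp = [La³⁺]^2[CO₃²⁻]^3 = (2s)^2 · (3s)^3 = 108s^5 = 5.5×10⁻³⁴
s = 8.7×10⁻⁸ M
[CO₃²⁻] = 3s = 2.6×10⁻⁷ M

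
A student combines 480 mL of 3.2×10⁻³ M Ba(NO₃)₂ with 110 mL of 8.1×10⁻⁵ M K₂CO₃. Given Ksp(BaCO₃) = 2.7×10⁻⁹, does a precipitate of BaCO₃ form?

The combined volume is 590 mL.
[Ba²⁺] = (3.2×10⁻³)(480)/590 = 2.6×10⁻³ M
[CO₃²⁻] = (8.1×10⁻⁵)(110)/590 = 1.5×10⁻⁵ M
Q = [Ba²⁺][CO₃²⁻] = 3.9×10⁻⁸
Since Q (3.9×10⁻⁸) exceeds Ksp (2.7×10⁻⁹), BaCO₃ will precipitate.

Yes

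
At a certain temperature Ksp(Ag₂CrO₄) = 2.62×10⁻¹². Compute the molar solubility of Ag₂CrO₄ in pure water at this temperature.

Ag₂CrO₄(s) ⇌ 2 Ag⁺(aq) + CrO₄²⁻(aq)
For each mole of Ag₂CrO₄ that dissolves per liter, [Ag⁺] = 2s and [CrO₄²⁻] = s; let s denote this solubility.
Ksp = [Ag⁺]^2[CrO₄²⁻] = (2s)^2 · s = 4s^3
4s^3 = 2.62×10⁻¹²  ⇒  s^3 = 6.55×10⁻¹³
s = 8.68×10⁻⁵ mol/L

8.68×10⁻⁵ M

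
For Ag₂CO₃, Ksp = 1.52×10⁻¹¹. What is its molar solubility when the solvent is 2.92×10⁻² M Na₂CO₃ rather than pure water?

1.14×10⁻⁵ M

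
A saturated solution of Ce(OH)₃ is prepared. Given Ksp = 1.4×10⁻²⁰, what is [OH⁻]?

1.4×10⁻⁵ M

Ce(OH)₃(s) ⇌ Ce³⁺(aq) + 3 OH⁻(aq)
For each mole of Ce(OH)₃ that dissolves per liter, [Ce³⁺] = s and [OH⁻] = 3s; let s denote this solubility.
Ksp = [Ce³⁺][OH⁻]^3 = s · (3s)^3 = 27s^4 = 1.4×10⁻²⁰
s = 4.8×10⁻⁶ mol/L
[OH⁻] = 3s = 1.4×10⁻⁵ mol/L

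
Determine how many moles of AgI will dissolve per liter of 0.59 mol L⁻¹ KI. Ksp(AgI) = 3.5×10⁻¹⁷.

5.9×10⁻¹⁷ M

AgI(s) ⇌ Ag⁺(aq) + I⁻(aq)
The solution already contains I⁻ at 0.59 mol L⁻¹. Let s be the molar solubility of AgI.
[I⁻] ≈ 0.59 mol L⁻¹ (common ion dominates); [Ag⁺] = s.
Ksp = [Ag⁺][I⁻] = s(0.59)
s = 3.5×10⁻¹⁷ / (0.59) = 5.9×10⁻¹⁷
s = 5.9×10⁻¹⁷ mol L⁻¹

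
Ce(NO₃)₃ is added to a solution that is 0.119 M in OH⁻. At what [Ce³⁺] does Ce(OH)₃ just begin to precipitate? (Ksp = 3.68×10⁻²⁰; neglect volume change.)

2.18×10⁻¹⁷ M

Precipitation of each salt begins when its ion product equals Ksp.
Ce(OH)₃(s) ⇌ Ce³⁺(aq) + 3 OH⁻(aq)
Ksp = [Ce³⁺][OH⁻]^3 = [Ce³⁺](0.119)^3
[Ce³⁺] = 3.68×10⁻²⁰ / (0.119)^3 = 2.18×10⁻¹⁷
[Ce³⁺] = 2.18×10⁻¹⁷ M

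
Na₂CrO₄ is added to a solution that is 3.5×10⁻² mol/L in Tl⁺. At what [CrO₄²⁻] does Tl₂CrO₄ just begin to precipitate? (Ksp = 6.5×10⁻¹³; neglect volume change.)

Precipitation of each salt begins when its ion product equals Ksp.
Tl₂CrO₄(s) ⇌ 2 Tl⁺(aq) + CrO₄²⁻(aq)
Ksp = [Tl⁺]^2[CrO₄²⁻] = [CrO₄²⁻](3.5×10⁻²)^2
[CrO₄²⁻] = 6.5×10⁻¹³ / (3.5×10⁻²)^2 = 5.3×10⁻¹⁰
[CrO₄²⁻] = 5.3×10⁻¹⁰ mol/L

5.3×10⁻¹⁰ M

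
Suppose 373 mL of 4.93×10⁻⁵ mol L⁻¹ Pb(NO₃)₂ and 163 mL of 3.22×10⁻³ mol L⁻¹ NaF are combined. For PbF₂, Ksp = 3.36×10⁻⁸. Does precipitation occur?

No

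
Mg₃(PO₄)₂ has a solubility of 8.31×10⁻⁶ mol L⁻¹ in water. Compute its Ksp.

Mg₃(PO₄)₂(s) ⇌ 3 Mg²⁺(aq) + 2 PO₄³⁻(aq)
Call the molar solubility s, so that [Mg²⁺] = 3s and [PO₄³⁻] = 2s.
Ksp = [Mg²⁺]^3[PO₄³⁻]^2 = (3s)^3 · (2s)^2 = 108s^5
Ksp = 108 × (8.31×10⁻⁶)^5 = 4.28×10⁻²⁴

Ksp = 4.28×10⁻²⁴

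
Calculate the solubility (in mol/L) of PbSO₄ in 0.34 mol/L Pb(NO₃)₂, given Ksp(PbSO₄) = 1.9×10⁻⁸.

PbSO₄(s) ⇌ Pb²⁺(aq) + SO₄²⁻(aq)
The solution already contains Pb²⁺ at 0.34 mol/L. Let s be the molar solubility of PbSO₄.
[Pb²⁺] ≈ 0.34 mol/L (common ion dominates); [SO₄²⁻] = s.
Ksp = [Pb²⁺][SO₄²⁻] = (0.34)s
s = 1.9×10⁻⁸ / (0.34) = 5.6×10⁻⁸
s = 5.6×10⁻⁸ mol/L

5.6×10⁻⁸ M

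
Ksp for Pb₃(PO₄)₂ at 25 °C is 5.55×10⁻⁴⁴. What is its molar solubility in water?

8.75×10⁻¹⁰ M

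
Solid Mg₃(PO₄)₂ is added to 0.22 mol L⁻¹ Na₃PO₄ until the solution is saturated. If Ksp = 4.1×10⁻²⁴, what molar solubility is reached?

Mg₃(PO₄)₂(s) ⇌ 3 Mg²⁺(aq) + 2 PO₄³⁻(aq)
Let s be the solubility of Mg₃(PO₄)₂ here. The common ion gives [PO₄³⁻] ≈ 0.22 mol L⁻¹, and [Mg²⁺] = 3s.
Ksp = [Mg²⁺]^3[PO₄³⁻]^2 = (3s)^3(0.22)^2
(3s)^3 = 4.1×10⁻²⁴ / (0.22)^2 = 8.5×10⁻²³
s = 1.5×10⁻⁸ mol L⁻¹

1.5×10⁻⁸ M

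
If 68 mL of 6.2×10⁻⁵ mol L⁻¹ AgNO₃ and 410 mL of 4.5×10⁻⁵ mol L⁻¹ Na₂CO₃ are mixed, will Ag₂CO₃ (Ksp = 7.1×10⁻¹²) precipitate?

Total volume after mixing = 68 + 410 = 478 mL.
[Ag⁺] = (6.2×10⁻⁵)(68)/478 = 8.8×10⁻⁶ mol L⁻¹
[CO₃²⁻] = (4.5×10⁻⁵)(410)/478 = 3.9×10⁻⁵ mol L⁻¹
Q = [Ag⁺]^2[CO₃²⁻] = 3.0×10⁻¹⁵
Since Q (3.0×10⁻¹⁵) is less than Ksp (7.1×10⁻¹²), no Ag₂CO₃ precipitates.

No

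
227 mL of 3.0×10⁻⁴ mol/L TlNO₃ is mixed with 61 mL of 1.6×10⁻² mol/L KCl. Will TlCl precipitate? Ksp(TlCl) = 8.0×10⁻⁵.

No

The combined volume is 288 mL.
[Tl⁺] = (3.0×10⁻⁴)(227)/288 = 2.4×10⁻⁴ mol/L
[Cl⁻] = (1.6×10⁻²)(61)/288 = 3.4×10⁻³ mol/L
Q = [Tl⁺][Cl⁻] = 8.0×10⁻⁷
Q = 8.0×10⁻⁷ < Ksp = 8.0×10⁻⁵, so the solution is unsaturated and no precipitate forms.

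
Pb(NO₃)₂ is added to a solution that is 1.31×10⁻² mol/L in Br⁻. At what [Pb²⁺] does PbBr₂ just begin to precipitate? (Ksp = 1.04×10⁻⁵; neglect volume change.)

6.06×10⁻² M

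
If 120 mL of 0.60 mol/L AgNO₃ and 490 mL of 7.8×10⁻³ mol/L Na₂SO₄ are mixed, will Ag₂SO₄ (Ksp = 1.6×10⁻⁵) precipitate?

After mixing, V = 120 mL + 490 mL = 610 mL.
[Ag⁺] = (0.60)(120)/610 = 0.12 mol/L
[SO₄²⁻] = (7.8×10⁻³)(490)/610 = 6.3×10⁻³ mol/L
Q = [Ag⁺]^2[SO₄²⁻] = 8.7×10⁻⁵
Because Q > Ksp (8.7×10⁻⁵ vs 1.6×10⁻⁵), a precipitate of Ag₂SO₄ forms.

Yes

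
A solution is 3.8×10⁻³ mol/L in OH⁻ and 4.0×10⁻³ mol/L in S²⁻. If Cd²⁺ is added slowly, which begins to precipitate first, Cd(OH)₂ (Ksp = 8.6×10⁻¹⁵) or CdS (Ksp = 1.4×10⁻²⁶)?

Each salt precipitates once Q = Ksp for that salt.
For Cd(OH)₂: [Cd²⁺] = (Ksp/[OH⁻]^2) = 6.0×10⁻¹⁰ mol/L
For CdS: [Cd²⁺] = (Ksp/[S²⁻]) = 3.5×10⁻²⁴ mol/L
The smaller threshold [Cd²⁺] is reached first, so CdS precipitates first.

CdS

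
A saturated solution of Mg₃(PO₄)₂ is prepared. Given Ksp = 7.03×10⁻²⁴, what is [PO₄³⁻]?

1.84×10⁻⁵ M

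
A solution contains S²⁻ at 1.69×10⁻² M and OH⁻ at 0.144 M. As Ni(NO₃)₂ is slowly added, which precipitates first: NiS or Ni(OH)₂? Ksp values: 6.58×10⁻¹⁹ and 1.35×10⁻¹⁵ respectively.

NiS

The threshold for precipitation is Q = Ksp.
For NiS: [Ni²⁺] = (Ksp/[S²⁻]) = 3.89×10⁻¹⁷ M
For Ni(OH)₂: [Ni²⁺] = (Ksp/[OH⁻]^2) = 6.51×10⁻¹⁴ M
NiS requires the lower [Ni²⁺], so it precipitates first.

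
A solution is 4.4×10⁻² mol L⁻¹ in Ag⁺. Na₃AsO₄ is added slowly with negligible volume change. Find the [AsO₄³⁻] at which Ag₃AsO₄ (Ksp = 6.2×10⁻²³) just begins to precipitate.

7.3×10⁻¹⁹ M

Each salt precipitates once Q = Ksp for that salt.
Ag₃AsO₄(s) ⇌ 3 Ag⁺(aq) + AsO₄³⁻(aq)
Ksp = [Ag⁺]^3[AsO₄³⁻] = [AsO₄³⁻](4.4×10⁻²)^3
[AsO₄³⁻] = 6.2×10⁻²³ / (4.4×10⁻²)^3 = 7.3×10⁻¹⁹
[AsO₄³⁻] = 7.3×10⁻¹⁹ mol L⁻¹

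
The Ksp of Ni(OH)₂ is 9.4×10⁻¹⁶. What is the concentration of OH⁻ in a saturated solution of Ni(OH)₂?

Ni(OH)₂(s) ⇌ Ni²⁺(aq) + 2 OH⁻(aq)
Let s be the molar solubility. Then [Ni²⁺] = s and [OH⁻] = 2s.
Ksp = [Ni²⁺][OH⁻]^2 = s · (2s)^2 = 4s^3 = 9.4×10⁻¹⁶
s = 6.2×10⁻⁶ mol L⁻¹
[OH⁻] = 2s = 1.2×10⁻⁵ mol L⁻¹

1.2×10⁻⁵ M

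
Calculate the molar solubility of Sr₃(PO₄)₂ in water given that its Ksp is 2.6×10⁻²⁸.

1.2×10⁻⁶ M

Sr₃(PO₄)₂(s) ⇌ 3 Sr²⁺(aq) + 2 PO₄³⁻(aq)
With molar solubility s: [Sr²⁺] = 3s, [PO₄³⁻] = 2s.
Ksp = [Sr²⁺]^3[PO₄³⁻]^2 = (3s)^3 · (2s)^2 = 108s^5
108s^5 = 2.6×10⁻²⁸  ⇒  s^5 = 2.4×10⁻³⁰
Taking the 5th root, s = 1.2×10⁻⁶ M.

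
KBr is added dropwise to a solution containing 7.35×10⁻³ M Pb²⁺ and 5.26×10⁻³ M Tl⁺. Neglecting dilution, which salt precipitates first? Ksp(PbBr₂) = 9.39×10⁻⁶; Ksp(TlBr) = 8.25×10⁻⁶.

Each salt precipitates once Q = Ksp for that salt.
For PbBr₂: [Br⁻] = (Ksp/[Pb²⁺])^(1/2) = 3.57×10⁻² M
For TlBr: [Br⁻] = (Ksp/[Tl⁺]) = 1.57×10⁻³ M
TlBr requires the lower [Br⁻], so it precipitates first.

TlBr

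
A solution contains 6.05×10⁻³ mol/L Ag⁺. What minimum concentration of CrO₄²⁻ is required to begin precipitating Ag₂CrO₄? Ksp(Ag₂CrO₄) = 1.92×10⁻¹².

Precipitation of each salt begins when its ion product equals Ksp.
Ag₂CrO₄(s) ⇌ 2 Ag⁺(aq) + CrO₄²⁻(aq)
Ksp = [Ag⁺]^2[CrO₄²⁻] = [CrO₄²⁻](6.05×10⁻³)^2
[CrO₄²⁻] = 1.92×10⁻¹² / (6.05×10⁻³)^2 = 5.25×10⁻⁸
[CrO₄²⁻] = 5.25×10⁻⁸ mol/L

5.25×10⁻⁸ M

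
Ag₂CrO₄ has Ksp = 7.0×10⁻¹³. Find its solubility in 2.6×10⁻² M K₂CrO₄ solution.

2.6×10⁻⁶ M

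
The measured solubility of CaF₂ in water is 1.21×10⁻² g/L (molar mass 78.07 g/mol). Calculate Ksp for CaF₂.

Ksp = 1.49×10⁻¹¹

Molar solubility s = (1.21×10⁻² g/L) / (78.07 g/mol) = 1.5499×10⁻⁴ mol/L
CaF₂(s) ⇌ Ca²⁺(aq) + 2 F⁻(aq)
Call the molar solubility s, so that [Ca²⁺] = s and [F⁻] = 2s.
Ksp = [Ca²⁺][F⁻]^2 = s · (2s)^2 = 4s^3
Ksp = 4 × (1.5499×10⁻⁴)^3 = 1.49×10⁻¹¹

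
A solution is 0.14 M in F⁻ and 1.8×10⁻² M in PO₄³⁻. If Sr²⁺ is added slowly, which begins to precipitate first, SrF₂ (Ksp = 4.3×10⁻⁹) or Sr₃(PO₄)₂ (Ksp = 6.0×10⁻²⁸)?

Precipitation of each salt begins when its ion product equals Ksp.
For SrF₂: [Sr²⁺] = (Ksp/[F⁻]^2) = 2.2×10⁻⁷ M
For Sr₃(PO₄)₂: [Sr²⁺] = (Ksp/[PO₄³⁻]^2)^(1/3) = 1.2×10⁻⁸ M
Since Sr₃(PO₄)₂ needs less Sr²⁺ to reach saturation, it precipitates first.

Sr₃(PO₄)₂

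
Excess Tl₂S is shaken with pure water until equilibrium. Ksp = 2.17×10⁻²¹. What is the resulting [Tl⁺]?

Tl₂S(s) ⇌ 2 Tl⁺(aq) + S²⁻(aq)
Let s be the molar solubility. Then [Tl⁺] = 2s and [S²⁻] = s.
Ksp = [Tl⁺]^2[S²⁻] = (2s)^2 · s = 4s^3 = 2.17×10⁻²¹
s = 8.16×10⁻⁸ mol L⁻¹
[Tl⁺] = 2s = 1.63×10⁻⁷ mol L⁻¹

1.63×10⁻⁷ M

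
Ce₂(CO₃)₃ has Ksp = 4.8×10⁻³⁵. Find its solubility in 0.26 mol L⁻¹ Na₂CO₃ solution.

Ce₂(CO₃)₃(s) ⇌ 2 Ce³⁺(aq) + 3 CO₃²⁻(aq)
Let s be the solubility of Ce₂(CO₃)₃ here. The common ion gives [CO₃²⁻] ≈ 0.26 mol L⁻¹, and [Ce³⁺] = 2s.
Ksp = [Ce³⁺]^2[CO₃²⁻]^3 = (2s)^2(0.26)^3
(2s)^2 = 4.8×10⁻³⁵ / (0.26)^3 = 2.7×10⁻³³
s = 2.6×10⁻¹⁷ mol L⁻¹

2.6×10⁻¹⁷ M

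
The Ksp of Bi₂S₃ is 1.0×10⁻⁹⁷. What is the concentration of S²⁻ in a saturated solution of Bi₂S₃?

4.7×10⁻²⁰ M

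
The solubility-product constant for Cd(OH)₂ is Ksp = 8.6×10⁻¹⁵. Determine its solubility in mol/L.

Cd(OH)₂(s) ⇌ Cd²⁺(aq) + 2 OH⁻(aq)
For each mole of Cd(OH)₂ that dissolves per liter, [Cd²⁺] = s and [OH⁻] = 2s; let s denote this solubility.
Ksp = [Cd²⁺][OH⁻]^2 = s · (2s)^2 = 4s^3
4s^3 = 8.6×10⁻¹⁵  ⇒  s^3 = 2.2×10⁻¹⁵
s = 1.3×10⁻⁵ M

1.3×10⁻⁵ M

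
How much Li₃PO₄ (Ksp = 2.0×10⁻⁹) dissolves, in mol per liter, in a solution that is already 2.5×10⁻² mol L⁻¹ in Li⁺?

Li₃PO₄(s) ⇌ 3 Li⁺(aq) + PO₄³⁻(aq)
Let s be the solubility of Li₃PO₄ here. The common ion gives [Li⁺] ≈ 2.5×10⁻² mol L⁻¹, and [PO₄³⁻] = s.
Ksp = [Li⁺]^3[PO₄³⁻] = (2.5×10⁻²)^3s
s = 2.0×10⁻⁹ / (2.5×10⁻²)^3 = 1.3×10⁻⁴
s = 1.3×10⁻⁴ mol L⁻¹

1.3×10⁻⁴ M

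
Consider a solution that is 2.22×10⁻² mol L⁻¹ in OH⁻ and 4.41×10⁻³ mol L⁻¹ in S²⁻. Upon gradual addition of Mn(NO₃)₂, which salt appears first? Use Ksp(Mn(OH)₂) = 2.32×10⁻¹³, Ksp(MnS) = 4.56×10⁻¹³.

MnS

Precipitation begins when Q = Ksp.
For Mn(OH)₂: [Mn²⁺] = (Ksp/[OH⁻]^2) = 4.71×10⁻¹⁰ mol L⁻¹
For MnS: [Mn²⁺] = (Ksp/[S²⁻]) = 1.03×10⁻¹⁰ mol L⁻¹
The smaller threshold [Mn²⁺] is reached first, so MnS precipitates first.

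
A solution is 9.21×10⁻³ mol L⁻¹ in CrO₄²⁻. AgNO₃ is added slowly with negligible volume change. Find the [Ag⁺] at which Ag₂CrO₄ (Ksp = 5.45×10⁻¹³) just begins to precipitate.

Precipitation of each salt begins when its ion product equals Ksp.
Ag₂CrO₄(s) ⇌ 2 Ag⁺(aq) + CrO₄²⁻(aq)
Ksp = [Ag⁺]^2[CrO₄²⁻] = [Ag⁺]^2(9.21×10⁻³)
[Ag⁺]^2 = 5.45×10⁻¹³ / (9.21×10⁻³) = 5.92×10⁻¹¹
[Ag⁺] = 7.69×10⁻⁶ mol L⁻¹

7.69×10⁻⁶ M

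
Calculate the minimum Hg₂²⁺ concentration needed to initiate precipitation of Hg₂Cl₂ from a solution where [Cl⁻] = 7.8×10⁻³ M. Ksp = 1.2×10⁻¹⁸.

Each salt precipitates once Q = Ksp for that salt.
Hg₂Cl₂(s) ⇌ Hg₂²⁺(aq) + 2 Cl⁻(aq)
Ksp = [Hg₂²⁺][Cl⁻]^2 = [Hg₂²⁺](7.8×10⁻³)^2
[Hg₂²⁺] = 1.2×10⁻¹⁸ / (7.8×10⁻³)^2 = 2.0×10⁻¹⁴
[Hg₂²⁺] = 2.0×10⁻¹⁴ M

2.0×10⁻¹⁴ M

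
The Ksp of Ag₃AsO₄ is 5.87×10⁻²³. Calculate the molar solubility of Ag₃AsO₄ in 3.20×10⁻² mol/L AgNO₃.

Ag₃AsO₄(s) ⇌ 3 Ag⁺(aq) + AsO₄³⁻(aq)
Ag⁺ is already present at 3.20×10⁻² mol/L. If s mol/L of Ag₃AsO₄ dissolves, [AsO₄³⁻] = s while [Ag⁺] ≈ 3.20×10⁻² mol/L.
Ksp = [Ag⁺]^3[AsO₄³⁻] = (3.20×10⁻²)^3s
s = 5.87×10⁻²³ / (3.20×10⁻²)^3 = 1.79×10⁻¹⁸
s = 1.79×10⁻¹⁸ mol/L

1.79×10⁻¹⁸ M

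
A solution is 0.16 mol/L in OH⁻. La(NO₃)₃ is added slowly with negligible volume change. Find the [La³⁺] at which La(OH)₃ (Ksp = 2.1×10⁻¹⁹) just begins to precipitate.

5.1×10⁻¹⁷ M

Precipitation begins when Q = Ksp.
La(OH)₃(s) ⇌ La³⁺(aq) + 3 OH⁻(aq)
Ksp = [La³⁺][OH⁻]^3 = [La³⁺](0.16)^3
[La³⁺] = 2.1×10⁻¹⁹ / (0.16)^3 = 5.1×10⁻¹⁷
[La³⁺] = 5.1×10⁻¹⁷ mol/L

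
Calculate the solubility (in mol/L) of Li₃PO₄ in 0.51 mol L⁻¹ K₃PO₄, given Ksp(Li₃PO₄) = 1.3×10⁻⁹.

4.6×10⁻⁴ M

Li₃PO₄(s) ⇌ 3 Li⁺(aq) + PO₄³⁻(aq)
Let s be the solubility of Li₃PO₄ here. The common ion gives [PO₄³⁻] ≈ 0.51 mol L⁻¹, and [Li⁺] = 3s.
Ksp = [Li⁺]^3[PO₄³⁻] = (3s)^3(0.51)
(3s)^3 = 1.3×10⁻⁹ / (0.51) = 2.5×10⁻⁹
s = 4.6×10⁻⁴ mol L⁻¹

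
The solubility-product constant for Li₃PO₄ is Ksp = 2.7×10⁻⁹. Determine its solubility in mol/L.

3.2×10⁻³ M

Li₃PO₄(s) ⇌ 3 Li⁺(aq) + PO₄³⁻(aq)
With molar solubility s: [Li⁺] = 3s, [PO₄³⁻] = s.
Ksp = [Li⁺]^3[PO₄³⁻] = (3s)^3 · s = 27s^4
27s^4 = 2.7×10⁻⁹  ⇒  s^4 = 1.0×10⁻¹⁰
Taking the 4th root, s = 3.2×10⁻³ M.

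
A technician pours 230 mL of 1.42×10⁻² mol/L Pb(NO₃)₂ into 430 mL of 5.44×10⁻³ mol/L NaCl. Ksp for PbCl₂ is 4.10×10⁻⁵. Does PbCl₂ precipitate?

No

The combined volume is 660 mL.
[Pb²⁺] = (1.42×10⁻²)(230)/660 = 4.95×10⁻³ mol/L
[Cl⁻] = (5.44×10⁻³)(430)/660 = 3.54×10⁻³ mol/L
Q = [Pb²⁺][Cl⁻]^2 = 6.22×10⁻⁸
Q = 6.22×10⁻⁸ < Ksp = 4.10×10⁻⁵, so the solution is unsaturated and no precipitate forms.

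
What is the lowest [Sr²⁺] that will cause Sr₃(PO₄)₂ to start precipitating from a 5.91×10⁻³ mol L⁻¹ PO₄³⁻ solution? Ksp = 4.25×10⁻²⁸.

2.30×10⁻⁸ M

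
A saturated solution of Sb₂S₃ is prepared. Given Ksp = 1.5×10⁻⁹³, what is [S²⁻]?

3.2×10⁻¹⁹ M

Sb₂S₃(s) ⇌ 2 Sb³⁺(aq) + 3 S²⁻(aq)
With molar solubility s: [Sb³⁺] = 2s, [S²⁻] = 3s.
Ksp = [Sb³⁺]^2[S²⁻]^3 = (2s)^2 · (3s)^3 = 108s^5 = 1.5×10⁻⁹³
s = 1.1×10⁻¹⁹ mol/L
[S²⁻] = 3s = 3.2×10⁻¹⁹ mol/L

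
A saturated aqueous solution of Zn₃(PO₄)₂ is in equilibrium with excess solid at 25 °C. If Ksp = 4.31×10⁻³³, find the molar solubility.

Zn₃(PO₄)₂(s) ⇌ 3 Zn²⁺(aq) + 2 PO₄³⁻(aq)
For each mole of Zn₃(PO₄)₂ that dissolves per liter, [Zn²⁺] = 3s and [PO₄³⁻] = 2s; let s denote this solubility.
Ksp = [Zn²⁺]^3[PO₄³⁻]^2 = (3s)^3 · (2s)^2 = 108s^5
108s^5 = 4.31×10⁻³³  ⇒  s^5 = 3.99×10⁻³⁵
s = (3.99×10⁻³⁵)^(1/5) = 1.32×10⁻⁷ mol L⁻¹

1.32×10⁻⁷ M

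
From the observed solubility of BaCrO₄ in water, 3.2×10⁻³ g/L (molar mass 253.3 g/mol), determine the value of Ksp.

Ksp = 1.6×10⁻¹⁰

s = (3.2×10⁻³ g L⁻¹)/(253.3 g mol⁻¹) = 1.263×10⁻⁵ M
BaCrO₄(s) ⇌ Ba²⁺(aq) + CrO₄²⁻(aq)
For each mole of BaCrO₄ that dissolves per liter, [Ba²⁺] = s and [CrO₄²⁻] = s; let s denote this solubility.
Ksp = [Ba²⁺][CrO₄²⁻] = s · s = s^2
Ksp = (1.263×10⁻⁵)^2 = 1.6×10⁻¹⁰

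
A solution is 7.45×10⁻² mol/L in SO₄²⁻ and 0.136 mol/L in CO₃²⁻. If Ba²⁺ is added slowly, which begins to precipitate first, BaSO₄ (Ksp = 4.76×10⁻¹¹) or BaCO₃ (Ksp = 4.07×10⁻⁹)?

BaSO₄

Precipitation begins when Q = Ksp.
For BaSO₄: [Ba²⁺] = (Ksp/[SO₄²⁻]) = 6.39×10⁻¹⁰ mol/L
For BaCO₃: [Ba²⁺] = (Ksp/[CO₃²⁻]) = 2.99×10⁻⁸ mol/L
Since BaSO₄ needs less Ba²⁺ to reach saturation, it precipitates first.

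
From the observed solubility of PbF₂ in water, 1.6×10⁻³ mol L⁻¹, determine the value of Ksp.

PbF₂(s) ⇌ Pb²⁺(aq) + 2 F⁻(aq)
With molar solubility s: [Pb²⁺] = s, [F⁻] = 2s.
Ksp = [Pb²⁺][F⁻]^2 = s · (2s)^2 = 4s^3
Ksp = 4 × (1.6×10⁻³)^3 = 1.6×10⁻⁸

Ksp = 1.6×10⁻⁸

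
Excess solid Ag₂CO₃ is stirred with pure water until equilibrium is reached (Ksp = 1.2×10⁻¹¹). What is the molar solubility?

1.4×10⁻⁴ M

Ag₂CO₃(s) ⇌ 2 Ag⁺(aq) + CO₃²⁻(aq)
If s mol/L of Ag₂CO₃ dissolves, [Ag⁺] = 2s and [CO₃²⁻] = s.
Ksp = [Ag⁺]^2[CO₃²⁻] = (2s)^2 · s = 4s^3
4s^3 = 1.2×10⁻¹¹  ⇒  s^3 = 3.0×10⁻¹²
s = 1.4×10⁻⁴ M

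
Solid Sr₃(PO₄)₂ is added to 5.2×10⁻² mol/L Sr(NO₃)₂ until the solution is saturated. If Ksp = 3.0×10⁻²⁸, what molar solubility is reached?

Sr₃(PO₄)₂(s) ⇌ 3 Sr²⁺(aq) + 2 PO₄³⁻(aq)
The solution already contains Sr²⁺ at 5.2×10⁻² mol/L. Let s be the molar solubility of Sr₃(PO₄)₂.
[Sr²⁺] ≈ 5.2×10⁻² mol/L (common ion dominates); [PO₄³⁻] = 2s.
Ksp = [Sr²⁺]^3[PO₄³⁻]^2 = (5.2×10⁻²)^3(2s)^2
(2s)^2 = 3.0×10⁻²⁸ / (5.2×10⁻²)^3 = 2.1×10⁻²⁴
s = 7.3×10⁻¹³ mol/L

7.3×10⁻¹³ M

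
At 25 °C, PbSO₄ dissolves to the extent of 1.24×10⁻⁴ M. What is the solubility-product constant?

PbSO₄(s) ⇌ Pb²⁺(aq) + SO₄²⁻(aq)
For each mole of PbSO₄ that dissolves per liter, [Pb²⁺] = s and [SO₄²⁻] = s; let s denote this solubility.
Ksp = [Pb²⁺][SO₄²⁻] = s · s = s^2
Ksp = (1.24×10⁻⁴)^2 = 1.54×10⁻⁸

Ksp = 1.54×10⁻⁸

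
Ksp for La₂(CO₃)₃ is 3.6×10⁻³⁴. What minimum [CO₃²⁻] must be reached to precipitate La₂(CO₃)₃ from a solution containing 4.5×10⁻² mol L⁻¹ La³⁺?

A salt starts to precipitate once the ion product Q reaches its Ksp.
La₂(CO₃)₃(s) ⇌ 2 La³⁺(aq) + 3 CO₃²⁻(aq)
Ksp = [La³⁺]^2[CO₃²⁻]^3 = [CO₃²⁻]^3(4.5×10⁻²)^2
[CO₃²⁻]^3 = 3.6×10⁻³⁴ / (4.5×10⁻²)^2 = 1.8×10⁻³¹
[CO₃²⁻] = 5.6×10⁻¹¹ mol L⁻¹

5.6×10⁻¹¹ M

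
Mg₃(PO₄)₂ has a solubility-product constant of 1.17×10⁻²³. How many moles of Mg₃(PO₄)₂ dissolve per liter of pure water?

1.02×10⁻⁵ M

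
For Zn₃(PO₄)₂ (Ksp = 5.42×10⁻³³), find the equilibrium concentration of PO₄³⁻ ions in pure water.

2.76×10⁻⁷ M

Zn₃(PO₄)₂(s) ⇌ 3 Zn²⁺(aq) + 2 PO₄³⁻(aq)
If s mol/L of Zn₃(PO₄)₂ dissolves, [Zn²⁺] = 3s and [PO₄³⁻] = 2s.
Ksp = [Zn²⁺]^3[PO₄³⁻]^2 = (3s)^3 · (2s)^2 = 108s^5 = 5.42×10⁻³³
s = 1.38×10⁻⁷ M
[PO₄³⁻] = 2s = 2.76×10⁻⁷ M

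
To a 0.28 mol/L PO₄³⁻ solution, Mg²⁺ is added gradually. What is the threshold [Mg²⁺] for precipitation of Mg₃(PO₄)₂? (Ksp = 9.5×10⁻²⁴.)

4.9×10⁻⁸ M

Precipitation of each salt begins when its ion product equals Ksp.
Mg₃(PO₄)₂(s) ⇌ 3 Mg²⁺(aq) + 2 PO₄³⁻(aq)
Ksp = [Mg²⁺]^3[PO₄³⁻]^2 = [Mg²⁺]^3(0.28)^2
[Mg²⁺]^3 = 9.5×10⁻²⁴ / (0.28)^2 = 1.2×10⁻²²
[Mg²⁺] = 4.9×10⁻⁸ mol/L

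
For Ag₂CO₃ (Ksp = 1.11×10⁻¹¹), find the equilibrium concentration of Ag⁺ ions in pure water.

Ag₂CO₃(s) ⇌ 2 Ag⁺(aq) + CO₃²⁻(aq)
With molar solubility s: [Ag⁺] = 2s, [CO₃²⁻] = s.
Ksp = [Ag⁺]^2[CO₃²⁻] = (2s)^2 · s = 4s^3 = 1.11×10⁻¹¹
s = 1.41×10⁻⁴ mol/L
[Ag⁺] = 2s = 2.81×10⁻⁴ mol/L

2.81×10⁻⁴ M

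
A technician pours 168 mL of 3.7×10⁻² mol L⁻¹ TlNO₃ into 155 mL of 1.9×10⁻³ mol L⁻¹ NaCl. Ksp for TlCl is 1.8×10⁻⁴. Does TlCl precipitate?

The combined volume is 323 mL.
[Tl⁺] = (3.7×10⁻²)(168)/323 = 1.9×10⁻² mol L⁻¹
[Cl⁻] = (1.9×10⁻³)(155)/323 = 9.1×10⁻⁴ mol L⁻¹
Q = [Tl⁺][Cl⁻] = 1.8×10⁻⁵
Q = 1.8×10⁻⁵ < Ksp = 1.8×10⁻⁴, so the solution is unsaturated and no precipitate forms.

No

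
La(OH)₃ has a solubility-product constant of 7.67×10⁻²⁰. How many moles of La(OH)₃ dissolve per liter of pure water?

7.30×10⁻⁶ M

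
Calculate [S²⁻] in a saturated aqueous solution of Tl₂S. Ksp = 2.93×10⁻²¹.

9.01×10⁻⁸ M

Tl₂S(s) ⇌ 2 Tl⁺(aq) + S²⁻(aq)
Call the molar solubility s, so that [Tl⁺] = 2s and [S²⁻] = s.
Ksp = [Tl⁺]^2[S²⁻] = (2s)^2 · s = 4s^3 = 2.93×10⁻²¹
s = 9.01×10⁻⁸ mol/L
[S²⁻] = s = 9.01×10⁻⁸ mol/L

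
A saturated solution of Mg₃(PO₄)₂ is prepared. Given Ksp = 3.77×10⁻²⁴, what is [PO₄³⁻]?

1.62×10⁻⁵ M

Mg₃(PO₄)₂(s) ⇌ 3 Mg²⁺(aq) + 2 PO₄³⁻(aq)
If s mol/L of Mg₃(PO₄)₂ dissolves, [Mg²⁺] = 3s and [PO₄³⁻] = 2s.
Ksp = [Mg²⁺]^3[PO₄³⁻]^2 = (3s)^3 · (2s)^2 = 108s^5 = 3.77×10⁻²⁴
s = 8.10×10⁻⁶ M
[PO₄³⁻] = 2s = 1.62×10⁻⁵ M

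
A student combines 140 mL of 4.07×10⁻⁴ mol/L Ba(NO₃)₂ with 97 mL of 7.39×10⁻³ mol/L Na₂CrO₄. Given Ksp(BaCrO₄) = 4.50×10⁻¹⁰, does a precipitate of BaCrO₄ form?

Yes

Total volume after mixing = 140 + 97 = 237 mL.
[Ba²⁺] = (4.07×10⁻⁴)(140)/237 = 2.40×10⁻⁴ mol/L
[CrO₄²⁻] = (7.39×10⁻³)(97)/237 = 3.02×10⁻³ mol/L
Q = [Ba²⁺][CrO₄²⁻] = 7.27×10⁻⁷
Because Q > Ksp (7.27×10⁻⁷ vs 4.50×10⁻¹⁰), a precipitate of BaCrO₄ forms.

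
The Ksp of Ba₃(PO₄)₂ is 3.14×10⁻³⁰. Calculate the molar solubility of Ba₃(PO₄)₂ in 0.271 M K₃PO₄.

Ba₃(PO₄)₂(s) ⇌ 3 Ba²⁺(aq) + 2 PO₄³⁻(aq)
With PO₄³⁻ already at 0.271 M and s small, take [PO₄³⁻] ≈ 0.271 M and [Ba²⁺] = 3s.
Ksp = [Ba²⁺]^3[PO₄³⁻]^2 = (3s)^3(0.271)^2
(3s)^3 = 3.14×10⁻³⁰ / (0.271)^2 = 4.28×10⁻²⁹
s = 1.17×10⁻¹⁰ M

1.17×10⁻¹⁰ M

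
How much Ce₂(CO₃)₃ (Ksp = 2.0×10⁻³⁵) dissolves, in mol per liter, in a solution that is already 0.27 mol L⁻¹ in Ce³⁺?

2.2×10⁻¹² M

Ce₂(CO₃)₃(s) ⇌ 2 Ce³⁺(aq) + 3 CO₃²⁻(aq)
With Ce³⁺ already at 0.27 mol L⁻¹ and s small, take [Ce³⁺] ≈ 0.27 mol L⁻¹ and [CO₃²⁻] = 3s.
Ksp = [Ce³⁺]^2[CO₃²⁻]^3 = (0.27)^2(3s)^3
(3s)^3 = 2.0×10⁻³⁵ / (0.27)^2 = 2.7×10⁻³⁴
s = 2.2×10⁻¹² mol L⁻¹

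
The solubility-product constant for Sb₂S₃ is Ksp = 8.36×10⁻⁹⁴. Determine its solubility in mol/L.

9.50×10⁻²⁰ M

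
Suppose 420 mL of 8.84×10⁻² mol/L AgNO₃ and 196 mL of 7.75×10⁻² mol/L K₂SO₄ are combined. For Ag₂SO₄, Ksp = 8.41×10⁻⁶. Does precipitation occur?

Yes

After mixing, V = 420 mL + 196 mL = 616 mL.
[Ag⁺] = (8.84×10⁻²)(420)/616 = 6.03×10⁻² mol/L
[SO₄²⁻] = (7.75×10⁻²)(196)/616 = 2.47×10⁻² mol/L
Q = [Ag⁺]^2[SO₄²⁻] = 8.96×10⁻⁵
Because Q > Ksp (8.96×10⁻⁵ vs 8.41×10⁻⁶), a precipitate of Ag₂SO₄ forms.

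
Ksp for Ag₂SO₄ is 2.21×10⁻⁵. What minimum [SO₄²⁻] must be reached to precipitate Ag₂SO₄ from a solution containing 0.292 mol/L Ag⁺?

Precipitation of each salt begins when its ion product equals Ksp.
Ag₂SO₄(s) ⇌ 2 Ag⁺(aq) + SO₄²⁻(aq)
Ksp = [Ag⁺]^2[SO₄²⁻] = [SO₄²⁻](0.292)^2
[SO₄²⁻] = 2.21×10⁻⁵ / (0.292)^2 = 2.59×10⁻⁴
[SO₄²⁻] = 2.59×10⁻⁴ mol/L

2.59×10⁻⁴ M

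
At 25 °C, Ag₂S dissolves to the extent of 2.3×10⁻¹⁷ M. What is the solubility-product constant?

Ksp = 4.9×10⁻⁵⁰

Ag₂S(s) ⇌ 2 Ag⁺(aq) + S²⁻(aq)
For each mole of Ag₂S that dissolves per liter, [Ag⁺] = 2s and [S²⁻] = s; let s denote this solubility.
Ksp = [Ag⁺]^2[S²⁻] = (2s)^2 · s = 4s^3
Ksp = 4 × (2.3×10⁻¹⁷)^3 = 4.9×10⁻⁵⁰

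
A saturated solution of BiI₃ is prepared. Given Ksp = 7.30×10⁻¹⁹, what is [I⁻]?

3.85×10⁻⁵ M

BiI₃(s) ⇌ Bi³⁺(aq) + 3 I⁻(aq)
With molar solubility s: [Bi³⁺] = s, [I⁻] = 3s.
Ksp = [Bi³⁺][I⁻]^3 = s · (3s)^3 = 27s^4 = 7.30×10⁻¹⁹
s = 1.28×10⁻⁵ mol/L
[I⁻] = 3s = 3.85×10⁻⁵ mol/L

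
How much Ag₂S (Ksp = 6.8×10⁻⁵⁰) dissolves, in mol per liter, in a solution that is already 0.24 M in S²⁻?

Ag₂S(s) ⇌ 2 Ag⁺(aq) + S²⁻(aq)
With S²⁻ already at 0.24 M and s small, take [S²⁻] ≈ 0.24 M and [Ag⁺] = 2s.
Ksp = [Ag⁺]^2[S²⁻] = (2s)^2(0.24)
(2s)^2 = 6.8×10⁻⁵⁰ / (0.24) = 2.8×10⁻⁴⁹
s = 2.7×10⁻²⁵ M

2.7×10⁻²⁵ M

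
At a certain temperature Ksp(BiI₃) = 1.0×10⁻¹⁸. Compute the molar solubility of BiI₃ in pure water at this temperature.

BiI₃(s) ⇌ Bi³⁺(aq) + 3 I⁻(aq)
With molar solubility s: [Bi³⁺] = s, [I⁻] = 3s.
Ksp = [Bi³⁺][I⁻]^3 = s · (3s)^3 = 27s^4
27s^4 = 1.0×10⁻¹⁸  ⇒  s^4 = 3.7×10⁻²⁰
s = 1.4×10⁻⁵ mol/L

1.4×10⁻⁵ M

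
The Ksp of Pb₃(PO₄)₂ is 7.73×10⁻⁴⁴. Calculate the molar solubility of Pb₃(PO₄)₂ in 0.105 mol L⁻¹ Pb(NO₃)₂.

Pb₃(PO₄)₂(s) ⇌ 3 Pb²⁺(aq) + 2 PO₄³⁻(aq)
Let s be the solubility of Pb₃(PO₄)₂ here. The common ion gives [Pb²⁺] ≈ 0.105 mol L⁻¹, and [PO₄³⁻] = 2s.
Ksp = [Pb²⁺]^3[PO₄³⁻]^2 = (0.105)^3(2s)^2
(2s)^2 = 7.73×10⁻⁴⁴ / (0.105)^3 = 6.68×10⁻⁴¹
s = 4.09×10⁻²¹ mol L⁻¹

4.09×10⁻²¹ M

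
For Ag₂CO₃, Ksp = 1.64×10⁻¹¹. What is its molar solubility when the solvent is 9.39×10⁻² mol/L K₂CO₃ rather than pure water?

6.61×10⁻⁶ M

Ag₂CO₃(s) ⇌ 2 Ag⁺(aq) + CO₃²⁻(aq)
The solution already contains CO₃²⁻ at 9.39×10⁻² mol/L. Let s be the molar solubility of Ag₂CO₃.
[CO₃²⁻] ≈ 9.39×10⁻² mol/L (common ion dominates); [Ag⁺] = 2s.
Ksp = [Ag⁺]^2[CO₃²⁻] = (2s)^2(9.39×10⁻²)
(2s)^2 = 1.64×10⁻¹¹ / (9.39×10⁻²) = 1.75×10⁻¹⁰
s = 6.61×10⁻⁶ mol/L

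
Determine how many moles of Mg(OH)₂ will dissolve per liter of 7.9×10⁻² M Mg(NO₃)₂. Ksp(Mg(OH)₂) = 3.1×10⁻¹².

3.1×10⁻⁶ M

Mg(OH)₂(s) ⇌ Mg²⁺(aq) + 2 OH⁻(aq)
Let s be the solubility of Mg(OH)₂ here. The common ion gives [Mg²⁺] ≈ 7.9×10⁻² M, and [OH⁻] = 2s.
Ksp = [Mg²⁺][OH⁻]^2 = (7.9×10⁻²)(2s)^2
(2s)^2 = 3.1×10⁻¹² / (7.9×10⁻²) = 3.9×10⁻¹¹
s = 3.1×10⁻⁶ M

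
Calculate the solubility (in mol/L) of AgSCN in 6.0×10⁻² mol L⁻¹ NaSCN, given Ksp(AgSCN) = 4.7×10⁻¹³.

7.8×10⁻¹² M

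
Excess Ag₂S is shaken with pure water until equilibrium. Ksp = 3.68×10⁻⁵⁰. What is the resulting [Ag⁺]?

Ag₂S(s) ⇌ 2 Ag⁺(aq) + S²⁻(aq)
Call the molar solubility s, so that [Ag⁺] = 2s and [S²⁻] = s.
Ksp = [Ag⁺]^2[S²⁻] = (2s)^2 · s = 4s^3 = 3.68×10⁻⁵⁰
s = 2.10×10⁻¹⁷ M
[Ag⁺] = 2s = 4.19×10⁻¹⁷ M

4.19×10⁻¹⁷ M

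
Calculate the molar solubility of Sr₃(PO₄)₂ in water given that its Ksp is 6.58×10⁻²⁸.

Sr₃(PO₄)₂(s) ⇌ 3 Sr²⁺(aq) + 2 PO₄³⁻(aq)
Call the molar solubility s, so that [Sr²⁺] = 3s and [PO₄³⁻] = 2s.
Ksp = [Sr²⁺]^3[PO₄³⁻]^2 = (3s)^3 · (2s)^2 = 108s^5
108s^5 = 6.58×10⁻²⁸  ⇒  s^5 = 6.09×10⁻³⁰
s = (6.09×10⁻³⁰)^(1/5) = 1.44×10⁻⁶ mol L⁻¹

1.44×10⁻⁶ M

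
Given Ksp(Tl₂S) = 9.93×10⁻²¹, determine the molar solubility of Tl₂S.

1.35×10⁻⁷ M

Tl₂S(s) ⇌ 2 Tl⁺(aq) + S²⁻(aq)
For each mole of Tl₂S that dissolves per liter, [Tl⁺] = 2s and [S²⁻] = s; let s denote this solubility.
Ksp = [Tl⁺]^2[S²⁻] = (2s)^2 · s = 4s^3
4s^3 = 9.93×10⁻²¹  ⇒  s^3 = 2.48×10⁻²¹
s = 1.35×10⁻⁷ M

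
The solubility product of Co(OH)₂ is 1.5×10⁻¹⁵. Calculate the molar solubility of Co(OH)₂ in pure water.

Co(OH)₂(s) ⇌ Co²⁺(aq) + 2 OH⁻(aq)
Call the molar solubility s, so that [Co²⁺] = s and [OH⁻] = 2s.
Ksp = [Co²⁺][OH⁻]^2 = s · (2s)^2 = 4s^3
4s^3 = 1.5×10⁻¹⁵  ⇒  s^3 = 3.8×10⁻¹⁶
s = 7.2×10⁻⁶ mol L⁻¹

7.2×10⁻⁶ M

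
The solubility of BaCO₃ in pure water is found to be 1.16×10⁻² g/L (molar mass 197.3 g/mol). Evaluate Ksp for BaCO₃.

Ksp = 3.46×10⁻⁹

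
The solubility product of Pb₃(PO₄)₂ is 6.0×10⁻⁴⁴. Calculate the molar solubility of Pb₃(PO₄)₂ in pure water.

Pb₃(PO₄)₂(s) ⇌ 3 Pb²⁺(aq) + 2 PO₄³⁻(aq)
Call the molar solubility s, so that [Pb²⁺] = 3s and [PO₄³⁻] = 2s.
Ksp = [Pb²⁺]^3[PO₄³⁻]^2 = (3s)^3 · (2s)^2 = 108s^5
108s^5 = 6.0×10⁻⁴⁴  ⇒  s^5 = 5.6×10⁻⁴⁶
s = (5.6×10⁻⁴⁶)^(1/5) = 8.9×10⁻¹⁰ mol/L

8.9×10⁻¹⁰ M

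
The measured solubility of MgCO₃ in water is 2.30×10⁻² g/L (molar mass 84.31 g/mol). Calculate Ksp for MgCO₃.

Ksp = 7.44×10⁻⁸

Molar solubility s = (2.30×10⁻² g/L) / (84.31 g/mol) = 2.7280×10⁻⁴ mol/L
MgCO₃(s) ⇌ Mg²⁺(aq) + CO₃²⁻(aq)
With molar solubility s: [Mg²⁺] = s, [CO₃²⁻] = s.
Ksp = [Mg²⁺][CO₃²⁻] = s · s = s^2
Ksp = (2.7280×10⁻⁴)^2 = 7.44×10⁻⁸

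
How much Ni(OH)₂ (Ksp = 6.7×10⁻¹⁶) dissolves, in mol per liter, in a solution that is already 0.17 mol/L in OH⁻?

2.3×10⁻¹⁴ M

Ni(OH)₂(s) ⇌ Ni²⁺(aq) + 2 OH⁻(aq)
With OH⁻ already at 0.17 mol/L and s small, take [OH⁻] ≈ 0.17 mol/L and [Ni²⁺] = s.
Ksp = [Ni²⁺][OH⁻]^2 = s(0.17)^2
s = 6.7×10⁻¹⁶ / (0.17)^2 = 2.3×10⁻¹⁴
s = 2.3×10⁻¹⁴ mol/L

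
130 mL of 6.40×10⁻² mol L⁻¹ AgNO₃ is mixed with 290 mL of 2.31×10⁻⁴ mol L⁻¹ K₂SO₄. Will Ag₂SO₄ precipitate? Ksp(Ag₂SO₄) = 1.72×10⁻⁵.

Total volume after mixing = 130 + 290 = 420 mL.
[Ag⁺] = (6.40×10⁻²)(130)/420 = 1.98×10⁻² mol L⁻¹
[SO₄²⁻] = (2.31×10⁻⁴)(290)/420 = 1.60×10⁻⁴ mol L⁻¹
Q = [Ag⁺]^2[SO₄²⁻] = 6.26×10⁻⁸
Q = 6.26×10⁻⁸ < Ksp = 1.72×10⁻⁵, so the solution is unsaturated and no precipitate forms.

No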